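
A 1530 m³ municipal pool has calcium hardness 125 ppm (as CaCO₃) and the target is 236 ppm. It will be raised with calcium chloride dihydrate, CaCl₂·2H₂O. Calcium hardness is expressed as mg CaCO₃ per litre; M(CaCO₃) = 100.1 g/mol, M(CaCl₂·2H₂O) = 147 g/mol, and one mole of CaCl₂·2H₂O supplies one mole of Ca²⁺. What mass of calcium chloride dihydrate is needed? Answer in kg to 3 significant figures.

249 kg

Volume: 1530 m³ = 1,530,000 L.
Hardness to add: (236 − 125) = 111 mg/L as CaCO₃ × 1,530,000 L = 169,800 g as CaCO₃.
Moles of Ca²⁺ (1 mol Ca²⁺ ≡ 1 mol CaCO₃): 169,800 / 100.1 g/mol = 1697 mol.
Mass of CaCl₂·2H₂O: 1697 × 147 = 249,400 g.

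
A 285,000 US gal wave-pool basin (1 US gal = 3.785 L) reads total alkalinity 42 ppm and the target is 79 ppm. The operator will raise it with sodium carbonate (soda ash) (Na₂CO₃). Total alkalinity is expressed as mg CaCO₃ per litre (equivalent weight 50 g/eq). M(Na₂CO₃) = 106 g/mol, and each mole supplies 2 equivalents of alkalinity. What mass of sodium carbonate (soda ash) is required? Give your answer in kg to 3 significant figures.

Volume: 285,000 US gal × 3.785 L/gal = 1,078,725 L.
Alkalinity to add: (79 − 42) = 37 mg/L as CaCO₃ × 1,078,725 L = 39,910 g as CaCO₃.
Equivalents: 39,910 g ÷ 50 g/eq = 798.3 eq.
Each mole of Na₂CO₃ supplies 2 eq, so 798.3 / 2 = 399.1 mol.
Mass: 399.1 mol × 106 g/mol = 42,310 g.

42.3 kg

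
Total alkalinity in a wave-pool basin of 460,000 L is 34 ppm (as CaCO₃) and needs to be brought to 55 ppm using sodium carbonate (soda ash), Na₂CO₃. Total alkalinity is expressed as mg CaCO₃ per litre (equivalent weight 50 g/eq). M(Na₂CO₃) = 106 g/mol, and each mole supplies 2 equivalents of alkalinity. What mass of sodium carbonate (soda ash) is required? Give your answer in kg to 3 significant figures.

10.2 kg

Alkalinity to add: (55 − 34) = 21 mg/L as CaCO₃ × 460,000 L = 9660 g as CaCO₃.
Equivalents: 9660 g ÷ 50 g/eq = 193.2 eq.
Each mole of Na₂CO₃ supplies 2 eq, so 193.2 / 2 = 96.6 mol.
Mass: 96.6 mol × 106 g/mol = 10,240 g.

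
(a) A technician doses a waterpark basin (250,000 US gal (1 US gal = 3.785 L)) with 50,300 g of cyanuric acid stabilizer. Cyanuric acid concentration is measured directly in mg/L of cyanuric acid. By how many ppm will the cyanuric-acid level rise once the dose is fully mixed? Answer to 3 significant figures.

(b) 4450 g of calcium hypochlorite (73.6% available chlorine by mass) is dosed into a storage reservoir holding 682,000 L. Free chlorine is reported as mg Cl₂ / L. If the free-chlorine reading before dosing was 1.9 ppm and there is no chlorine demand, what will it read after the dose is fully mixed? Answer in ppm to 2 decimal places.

(a) 53.2 ppm; (b) 6.70 ppm

(a) Volume: 250,000 US gal × 3.785 L/gal = 946,250 L.
(a) Rise: 50,300 g / 946,250 L × 1000 = 53.16 mg/L.

(b) Available chlorine delivered: 4450 g × 0.736 = 3275 g as Cl₂.
(b) Concentration rise: 3275 g / 682,000 L = 4.802 mg/L = 4.80 ppm.
(b) Final FC: 1.9 + 4.80 = 6.70 ppm.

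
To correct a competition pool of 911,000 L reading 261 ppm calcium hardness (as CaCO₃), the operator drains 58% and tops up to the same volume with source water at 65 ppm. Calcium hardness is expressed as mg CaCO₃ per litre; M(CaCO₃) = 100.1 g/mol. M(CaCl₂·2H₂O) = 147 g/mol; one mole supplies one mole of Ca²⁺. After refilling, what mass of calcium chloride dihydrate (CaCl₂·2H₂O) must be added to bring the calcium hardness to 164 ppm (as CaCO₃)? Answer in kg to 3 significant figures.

22.3 kg

After draining 58% and refilling: 261 × 0.42 + 65 × 0.58 = 147.32 ppm.
Deficit to target: 164 − 147.32 = 16.68 mg/L.
As CaCO₃: 16.68 mg/L × 911,000 L = 15,200 g; ÷ 100.1 = 151.8 mol Ca²⁺.
Mass: 151.8 × 147 = 22,320 g.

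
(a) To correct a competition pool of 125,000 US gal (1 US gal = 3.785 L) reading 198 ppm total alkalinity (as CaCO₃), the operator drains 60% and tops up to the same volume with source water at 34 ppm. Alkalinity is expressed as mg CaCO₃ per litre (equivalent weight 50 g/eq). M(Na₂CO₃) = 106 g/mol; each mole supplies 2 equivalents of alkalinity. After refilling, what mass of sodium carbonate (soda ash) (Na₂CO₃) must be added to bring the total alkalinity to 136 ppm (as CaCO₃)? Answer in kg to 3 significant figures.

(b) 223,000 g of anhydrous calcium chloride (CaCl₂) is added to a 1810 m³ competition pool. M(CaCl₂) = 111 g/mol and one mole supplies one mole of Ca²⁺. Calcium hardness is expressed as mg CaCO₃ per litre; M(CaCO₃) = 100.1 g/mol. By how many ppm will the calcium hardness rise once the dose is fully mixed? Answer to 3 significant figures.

(a) 18.3 kg; (b) 111 ppm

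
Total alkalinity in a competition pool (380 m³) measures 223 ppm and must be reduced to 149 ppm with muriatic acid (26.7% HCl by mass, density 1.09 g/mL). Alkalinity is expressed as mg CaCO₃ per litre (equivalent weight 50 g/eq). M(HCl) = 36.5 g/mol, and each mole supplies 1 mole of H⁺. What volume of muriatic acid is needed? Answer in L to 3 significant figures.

70.5 L

Volume: 380 m³ = 380,000 L.
Alkalinity to neutralize: (223 − 149) = 74 mg/L as CaCO₃ × 380,000 L = 28,120 g as CaCO₃.
Equivalents of H⁺ required: 28,120 ÷ 50 g/eq = 562.4 eq = 562.4 mol HCl.
Mass of HCl: 562.4 × 36.5 = 20,530 g.
Mass of 26.7% solution: 20,530 / 0.267 = 76,880 g.
Volume: 76,880 g ÷ 1.09 g/mL = 70,530 mL.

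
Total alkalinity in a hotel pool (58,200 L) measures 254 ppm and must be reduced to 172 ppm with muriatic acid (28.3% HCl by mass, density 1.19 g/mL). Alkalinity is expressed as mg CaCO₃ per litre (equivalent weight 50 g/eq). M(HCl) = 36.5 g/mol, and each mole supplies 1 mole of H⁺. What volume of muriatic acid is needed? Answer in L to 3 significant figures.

10.3 L

Alkalinity to neutralize: (254 − 172) = 82 mg/L as CaCO₃ × 58,200 L = 4772 g as CaCO₃.
Equivalents of H⁺ required: 4772 ÷ 50 g/eq = 95.45 eq = 95.45 mol HCl.
Mass of HCl: 95.45 × 36.5 = 3484 g.
Mass of 28.3% solution: 3484 / 0.283 = 12,310 g.
Volume: 12,310 g ÷ 1.19 g/mL = 10,340 mL.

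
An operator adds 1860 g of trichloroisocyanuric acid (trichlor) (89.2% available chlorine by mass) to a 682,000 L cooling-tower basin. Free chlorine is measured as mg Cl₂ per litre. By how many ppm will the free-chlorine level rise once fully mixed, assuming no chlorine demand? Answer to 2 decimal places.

2.43 ppm

Available chlorine delivered: 1860 g × 0.892 = 1659 g as Cl₂.
Concentration rise: 1659 g / 682,000 L = 2.433 mg/L = 2.43 ppm.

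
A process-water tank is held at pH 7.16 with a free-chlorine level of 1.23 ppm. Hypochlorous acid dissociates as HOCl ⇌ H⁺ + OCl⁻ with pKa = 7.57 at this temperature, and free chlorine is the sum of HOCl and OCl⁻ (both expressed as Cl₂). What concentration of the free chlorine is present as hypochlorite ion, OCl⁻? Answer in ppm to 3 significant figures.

[OCl⁻]/[HOCl] = 10^(pH − pKa) = 10^(7.16 − 7.57) = 10^-0.41 = 0.389.
Fraction as HOCl = 1 / (1 + 0.389) = 0.7199.
OCl⁻ = (1 − 0.7199) × 1.23 ppm = 0.3445 ppm.

0.344 ppm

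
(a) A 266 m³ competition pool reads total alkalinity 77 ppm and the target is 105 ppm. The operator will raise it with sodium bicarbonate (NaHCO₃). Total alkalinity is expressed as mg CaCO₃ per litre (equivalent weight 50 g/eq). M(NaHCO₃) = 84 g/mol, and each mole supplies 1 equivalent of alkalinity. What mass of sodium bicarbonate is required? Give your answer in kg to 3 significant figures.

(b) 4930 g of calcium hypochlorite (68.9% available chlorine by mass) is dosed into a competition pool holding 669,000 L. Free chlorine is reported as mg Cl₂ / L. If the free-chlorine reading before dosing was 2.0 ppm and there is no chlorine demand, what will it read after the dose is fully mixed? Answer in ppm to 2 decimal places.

(a) Volume: 266 m³ = 266,000 L.
(a) Alkalinity to add: (105 − 77) = 28 mg/L as CaCO₃ × 266,000 L = 7448 g as CaCO₃.
(a) Equivalents: 7448 g ÷ 50 g/eq = 149 eq.
(a) NaHCO₃ supplies 1 eq per mole → 149 mol.
(a) Mass: 149 mol × 84 g/mol = 12,510 g.

(b) Available chlorine delivered: 4930 g × 0.689 = 3397 g as Cl₂.
(b) Concentration rise: 3397 g / 669,000 L = 5.077 mg/L = 5.08 ppm.
(b) Final FC: 2.0 + 5.08 = 7.08 ppm.

(a) 12.5 kg; (b) 7.08 ppm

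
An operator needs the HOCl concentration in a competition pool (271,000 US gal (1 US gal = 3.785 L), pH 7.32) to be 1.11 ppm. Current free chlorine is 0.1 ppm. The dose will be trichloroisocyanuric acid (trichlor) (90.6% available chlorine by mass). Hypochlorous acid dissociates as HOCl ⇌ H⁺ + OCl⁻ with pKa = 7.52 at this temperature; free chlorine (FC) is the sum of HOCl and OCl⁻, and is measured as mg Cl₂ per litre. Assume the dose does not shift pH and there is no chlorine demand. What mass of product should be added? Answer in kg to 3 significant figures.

1.94 kg

Volume: 271,000 US gal × 3.785 L/gal = 1,025,735 L.
[OCl⁻]/[HOCl] = 10^(pH − pKa) = 10^(7.32 − 7.52) = 0.631; fraction as HOCl = 1/(1 + 0.631) = 0.6131.
Free chlorine required for 1.11 ppm HOCl: 1.11 / 0.6131 = 1.81 ppm.
FC to add: 1.81 − 0.1 = 1.71 mg/L as Cl₂.
Cl₂ equivalent: 1.71 mg/L × 1,025,735 L = 1754 g.
Product at 90.6% available Cl: 1754 / 0.906 = 1936 g.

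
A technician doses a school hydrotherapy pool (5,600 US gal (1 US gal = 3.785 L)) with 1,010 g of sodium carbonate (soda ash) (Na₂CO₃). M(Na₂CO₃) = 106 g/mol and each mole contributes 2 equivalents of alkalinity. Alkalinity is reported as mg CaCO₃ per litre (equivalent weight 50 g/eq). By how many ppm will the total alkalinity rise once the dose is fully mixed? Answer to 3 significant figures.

Volume: 5,600 US gal × 3.785 L/gal = 21,196 L.
Moles of Na₂CO₃: 1,010 g ÷ 106 g/mol = 9.528 mol → 19.06 eq of alkalinity.
As CaCO₃: 19.06 eq × 50 g/eq = 952.8 g.
Rise: 952.8 g / 21,196 L × 1000 = 44.95 mg/L.

45.0 ppm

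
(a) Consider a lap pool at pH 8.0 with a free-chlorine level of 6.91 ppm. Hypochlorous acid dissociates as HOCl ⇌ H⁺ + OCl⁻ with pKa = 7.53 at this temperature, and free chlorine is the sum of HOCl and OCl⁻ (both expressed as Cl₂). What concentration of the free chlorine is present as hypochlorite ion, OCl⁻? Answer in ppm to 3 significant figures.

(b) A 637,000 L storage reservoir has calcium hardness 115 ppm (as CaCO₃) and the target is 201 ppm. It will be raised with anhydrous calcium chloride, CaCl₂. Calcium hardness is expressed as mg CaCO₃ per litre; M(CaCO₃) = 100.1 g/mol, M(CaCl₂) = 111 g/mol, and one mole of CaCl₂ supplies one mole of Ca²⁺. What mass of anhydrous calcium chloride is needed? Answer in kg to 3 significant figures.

(a) 5.16 ppm; (b) 60.7 kg

(a) [OCl⁻]/[HOCl] = 10^(pH − pKa) = 10^(8.0 − 7.53) = 10^0.47 = 2.951.
(a) Fraction as HOCl = 1 / (1 + 2.951) = 0.2531.
(a) OCl⁻ = (1 − 0.2531) × 6.91 ppm = 5.161 ppm.

(b) Hardness to add: (201 − 115) = 86 mg/L as CaCO₃ × 637,000 L = 54,780 g as CaCO₃.
(b) Moles of Ca²⁺ (1 mol Ca²⁺ ≡ 1 mol CaCO₃): 54,780 / 100.1 g/mol = 547.3 mol.
(b) Mass of CaCl₂: 547.3 × 111 = 60,750 g.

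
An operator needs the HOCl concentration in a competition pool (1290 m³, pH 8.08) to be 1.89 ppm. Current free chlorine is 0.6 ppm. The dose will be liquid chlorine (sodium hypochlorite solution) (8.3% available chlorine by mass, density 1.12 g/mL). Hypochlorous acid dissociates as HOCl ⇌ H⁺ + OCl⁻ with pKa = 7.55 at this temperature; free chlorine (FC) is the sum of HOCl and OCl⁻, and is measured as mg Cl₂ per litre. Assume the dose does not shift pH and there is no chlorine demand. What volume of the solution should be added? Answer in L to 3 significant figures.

107 L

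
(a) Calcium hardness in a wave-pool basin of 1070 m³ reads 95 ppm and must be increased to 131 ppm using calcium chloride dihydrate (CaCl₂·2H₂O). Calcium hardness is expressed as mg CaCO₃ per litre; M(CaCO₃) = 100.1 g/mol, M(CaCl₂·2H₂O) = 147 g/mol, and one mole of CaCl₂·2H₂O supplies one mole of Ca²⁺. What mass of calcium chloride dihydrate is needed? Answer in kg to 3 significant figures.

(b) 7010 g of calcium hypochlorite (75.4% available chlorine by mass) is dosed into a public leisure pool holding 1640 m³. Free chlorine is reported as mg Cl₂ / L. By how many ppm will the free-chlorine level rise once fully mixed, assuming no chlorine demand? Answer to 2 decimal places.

(a) Volume: 1070 m³ = 1,070,000 L.
(a) Hardness to add: (131 − 95) = 36 mg/L as CaCO₃ × 1,070,000 L = 38,520 g as CaCO₃.
(a) Moles of Ca²⁺ (1 mol Ca²⁺ ≡ 1 mol CaCO₃): 38,520 / 100.1 g/mol = 384.8 mol.
(a) Mass of CaCl₂·2H₂O: 384.8 × 147 = 56,570 g.

(b) Volume: 1640 m³ = 1,640,000 L.
(b) Available chlorine delivered: 7010 g × 0.754 = 5286 g as Cl₂.
(b) Concentration rise: 5286 g / 1,640,000 L = 3.223 mg/L = 3.22 ppm.

(a) 56.6 kg; (b) 3.22 ppm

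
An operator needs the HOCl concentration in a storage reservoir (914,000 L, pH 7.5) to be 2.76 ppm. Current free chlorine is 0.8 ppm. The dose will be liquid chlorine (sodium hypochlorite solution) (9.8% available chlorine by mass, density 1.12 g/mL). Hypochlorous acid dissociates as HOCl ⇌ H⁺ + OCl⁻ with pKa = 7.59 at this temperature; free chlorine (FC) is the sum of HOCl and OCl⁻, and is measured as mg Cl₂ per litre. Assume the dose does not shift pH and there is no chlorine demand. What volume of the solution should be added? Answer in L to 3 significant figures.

35.0 L

[OCl⁻]/[HOCl] = 10^(pH − pKa) = 10^(7.5 − 7.59) = 0.8128; fraction as HOCl = 1/(1 + 0.8128) = 0.5516.
Free chlorine required for 2.76 ppm HOCl: 2.76 / 0.5516 = 5.003 ppm.
FC to add: 5.003 − 0.8 = 4.203 mg/L as Cl₂.
Cl₂ equivalent: 4.203 mg/L × 914,000 L = 3842 g.
Product at 9.8% available Cl: 3842 / 0.098 = 39,200 g.
Volume: 39,200 g ÷ 1.12 g/mL = 35,000 mL.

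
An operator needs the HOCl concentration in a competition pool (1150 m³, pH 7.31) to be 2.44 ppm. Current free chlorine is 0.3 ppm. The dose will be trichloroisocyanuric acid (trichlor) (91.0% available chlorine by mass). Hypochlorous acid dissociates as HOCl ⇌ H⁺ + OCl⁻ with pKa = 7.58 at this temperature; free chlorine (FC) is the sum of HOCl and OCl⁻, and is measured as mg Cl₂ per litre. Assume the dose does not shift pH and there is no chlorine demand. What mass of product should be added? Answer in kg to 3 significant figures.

4.36 kg

Volume: 1150 m³ = 1,150,000 L.
[OCl⁻]/[HOCl] = 10^(pH − pKa) = 10^(7.31 − 7.58) = 0.537; fraction as HOCl = 1/(1 + 0.537) = 0.6506.
Free chlorine required for 2.44 ppm HOCl: 2.44 / 0.6506 = 3.75 ppm.
FC to add: 3.75 − 0.3 = 3.45 mg/L as Cl₂.
Cl₂ equivalent: 3.45 mg/L × 1,150,000 L = 3968 g.
Product at 91.0% available Cl: 3968 / 0.91 = 4360 g.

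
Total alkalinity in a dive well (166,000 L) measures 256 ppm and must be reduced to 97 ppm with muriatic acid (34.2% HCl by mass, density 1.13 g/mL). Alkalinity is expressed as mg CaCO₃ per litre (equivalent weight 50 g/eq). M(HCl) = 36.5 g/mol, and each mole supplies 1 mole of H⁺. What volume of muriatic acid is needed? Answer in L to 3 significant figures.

49.9 L

Alkalinity to neutralize: (256 − 97) = 159 mg/L as CaCO₃ × 166,000 L = 26,390 g as CaCO₃.
Equivalents of H⁺ required: 26,390 ÷ 50 g/eq = 527.9 eq = 527.9 mol HCl.
Mass of HCl: 527.9 × 36.5 = 19,270 g.
Mass of 34.2% solution: 19,270 / 0.342 = 56,340 g.
Volume: 56,340 g ÷ 1.13 g/mL = 49,860 mL.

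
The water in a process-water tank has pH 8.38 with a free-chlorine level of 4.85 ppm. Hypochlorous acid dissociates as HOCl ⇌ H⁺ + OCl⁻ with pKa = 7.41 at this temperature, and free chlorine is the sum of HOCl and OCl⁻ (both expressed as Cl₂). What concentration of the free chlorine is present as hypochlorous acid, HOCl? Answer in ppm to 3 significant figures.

0.469 ppm

[OCl⁻]/[HOCl] = 10^(pH − pKa) = 10^(8.38 − 7.41) = 10^0.97 = 9.333.
Fraction as HOCl = 1 / (1 + 9.333) = 0.09678.
HOCl = 0.09678 × 4.85 ppm = 0.4694 ppm.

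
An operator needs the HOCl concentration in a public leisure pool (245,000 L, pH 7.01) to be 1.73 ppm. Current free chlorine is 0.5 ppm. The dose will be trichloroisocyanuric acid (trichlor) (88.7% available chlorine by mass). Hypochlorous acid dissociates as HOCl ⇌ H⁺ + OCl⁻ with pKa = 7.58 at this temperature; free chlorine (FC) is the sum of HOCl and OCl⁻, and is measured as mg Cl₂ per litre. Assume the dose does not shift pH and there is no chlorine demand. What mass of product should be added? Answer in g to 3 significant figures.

468 g

[OCl⁻]/[HOCl] = 10^(pH − pKa) = 10^(7.01 − 7.58) = 0.2692; fraction as HOCl = 1/(1 + 0.2692) = 0.7879.
Free chlorine required for 1.73 ppm HOCl: 1.73 / 0.7879 = 2.196 ppm.
FC to add: 2.196 − 0.5 = 1.696 mg/L as Cl₂.
Cl₂ equivalent: 1.696 mg/L × 245,000 L = 415.4 g.
Product at 88.7% available Cl: 415.4 / 0.887 = 468.4 g.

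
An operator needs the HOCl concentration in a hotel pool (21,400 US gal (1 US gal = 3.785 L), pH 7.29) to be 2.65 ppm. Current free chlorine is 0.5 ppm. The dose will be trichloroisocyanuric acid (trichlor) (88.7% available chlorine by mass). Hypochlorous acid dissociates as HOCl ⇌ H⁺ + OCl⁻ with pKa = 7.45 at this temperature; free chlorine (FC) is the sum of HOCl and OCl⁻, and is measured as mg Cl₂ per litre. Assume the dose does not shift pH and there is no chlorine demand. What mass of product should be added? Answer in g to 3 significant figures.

Volume: 21,400 US gal × 3.785 L/gal = 80,999 L.
[OCl⁻]/[HOCl] = 10^(pH − pKa) = 10^(7.29 − 7.45) = 0.6918; fraction as HOCl = 1/(1 + 0.6918) = 0.5911.
Free chlorine required for 2.65 ppm HOCl: 2.65 / 0.5911 = 4.483 ppm.
FC to add: 4.483 − 0.5 = 3.983 mg/L as Cl₂.
Cl₂ equivalent: 3.983 mg/L × 80,999 L = 322.6 g.
Product at 88.7% available Cl: 322.6 / 0.887 = 363.8 g.

364 g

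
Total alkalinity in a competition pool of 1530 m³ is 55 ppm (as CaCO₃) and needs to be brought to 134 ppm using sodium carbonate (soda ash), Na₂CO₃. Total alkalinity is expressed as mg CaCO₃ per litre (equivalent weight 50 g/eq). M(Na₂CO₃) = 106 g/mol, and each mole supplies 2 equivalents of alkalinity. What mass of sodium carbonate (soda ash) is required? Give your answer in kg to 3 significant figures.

128 kg

Volume: 1530 m³ = 1,530,000 L.
Alkalinity to add: (134 − 55) = 79 mg/L as CaCO₃ × 1,530,000 L = 120,900 g as CaCO₃.
Equivalents: 120,900 g ÷ 50 g/eq = 2417 eq.
Each mole of Na₂CO₃ supplies 2 eq, so 2417 / 2 = 1209 mol.
Mass: 1209 mol × 106 g/mol = 128,100 g.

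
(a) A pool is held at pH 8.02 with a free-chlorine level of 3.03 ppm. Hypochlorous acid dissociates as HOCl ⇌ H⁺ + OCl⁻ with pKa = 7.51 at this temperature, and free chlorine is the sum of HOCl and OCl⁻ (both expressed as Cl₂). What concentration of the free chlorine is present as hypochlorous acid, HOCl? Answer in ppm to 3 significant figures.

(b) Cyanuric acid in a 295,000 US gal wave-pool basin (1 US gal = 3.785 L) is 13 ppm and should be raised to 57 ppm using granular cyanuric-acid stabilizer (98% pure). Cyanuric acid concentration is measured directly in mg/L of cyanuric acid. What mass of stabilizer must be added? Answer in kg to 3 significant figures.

(a) 0.715 ppm; (b) 50.1 kg

(a) [OCl⁻]/[HOCl] = 10^(pH − pKa) = 10^(8.02 − 7.51) = 10^0.51 = 3.236.
(a) Fraction as HOCl = 1 / (1 + 3.236) = 0.2361.
(a) HOCl = 0.2361 × 3.03 ppm = 0.7153 ppm.

(b) Volume: 295,000 US gal × 3.785 L/gal = 1,116,575 L.
(b) CYA to add: (57 − 13) = 44 mg/L × 1,116,575 L = 49,130 g cyanuric acid.
(b) At 98% purity: 49,130 / 0.98 = 50,130 g product.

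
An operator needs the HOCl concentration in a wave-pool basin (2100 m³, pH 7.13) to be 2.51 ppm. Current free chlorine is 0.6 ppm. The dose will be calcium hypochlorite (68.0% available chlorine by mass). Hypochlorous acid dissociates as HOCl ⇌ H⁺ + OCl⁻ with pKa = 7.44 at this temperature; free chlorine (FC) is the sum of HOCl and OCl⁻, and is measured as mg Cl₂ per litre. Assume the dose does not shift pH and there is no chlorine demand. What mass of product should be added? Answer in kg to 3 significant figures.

Volume: 2100 m³ = 2,100,000 L.
[OCl⁻]/[HOCl] = 10^(pH − pKa) = 10^(7.13 − 7.44) = 0.4898; fraction as HOCl = 1/(1 + 0.4898) = 0.6712.
Free chlorine required for 2.51 ppm HOCl: 2.51 / 0.6712 = 3.739 ppm.
FC to add: 3.739 − 0.6 = 3.139 mg/L as Cl₂.
Cl₂ equivalent: 3.139 mg/L × 2,100,000 L = 6593 g.
Product at 68.0% available Cl: 6593 / 0.68 = 9695 g.

9.70 kg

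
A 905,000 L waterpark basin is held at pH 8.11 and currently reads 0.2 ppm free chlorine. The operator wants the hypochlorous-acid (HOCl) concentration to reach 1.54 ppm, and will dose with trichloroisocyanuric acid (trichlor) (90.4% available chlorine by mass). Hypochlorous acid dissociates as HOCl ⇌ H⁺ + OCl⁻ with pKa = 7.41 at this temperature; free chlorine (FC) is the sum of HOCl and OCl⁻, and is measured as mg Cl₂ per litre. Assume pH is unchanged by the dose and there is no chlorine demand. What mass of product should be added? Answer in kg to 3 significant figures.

9.07 kg

[OCl⁻]/[HOCl] = 10^(pH − pKa) = 10^(8.11 − 7.41) = 5.012; fraction as HOCl = 1/(1 + 5.012) = 0.1663.
Free chlorine required for 1.54 ppm HOCl: 1.54 / 0.1663 = 9.258 ppm.
FC to add: 9.258 − 0.2 = 9.058 mg/L as Cl₂.
Cl₂ equivalent: 9.058 mg/L × 905,000 L = 8198 g.
Product at 90.4% available Cl: 8198 / 0.904 = 9068 g.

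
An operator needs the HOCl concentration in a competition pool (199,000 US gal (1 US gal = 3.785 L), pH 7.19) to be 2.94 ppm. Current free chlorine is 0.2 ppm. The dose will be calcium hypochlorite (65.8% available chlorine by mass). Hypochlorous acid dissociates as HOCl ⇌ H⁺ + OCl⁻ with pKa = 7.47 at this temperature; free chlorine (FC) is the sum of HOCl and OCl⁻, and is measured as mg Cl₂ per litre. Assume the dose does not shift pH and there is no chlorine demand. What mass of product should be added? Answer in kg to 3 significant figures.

Volume: 199,000 US gal × 3.785 L/gal = 753,215 L.
[OCl⁻]/[HOCl] = 10^(pH − pKa) = 10^(7.19 − 7.47) = 0.5248; fraction as HOCl = 1/(1 + 0.5248) = 0.6558.
Free chlorine required for 2.94 ppm HOCl: 2.94 / 0.6558 = 4.483 ppm.
FC to add: 4.483 − 0.2 = 4.283 mg/L as Cl₂.
Cl₂ equivalent: 4.283 mg/L × 753,215 L = 3226 g.
Product at 65.8% available Cl: 3226 / 0.658 = 4903 g.

4.90 kg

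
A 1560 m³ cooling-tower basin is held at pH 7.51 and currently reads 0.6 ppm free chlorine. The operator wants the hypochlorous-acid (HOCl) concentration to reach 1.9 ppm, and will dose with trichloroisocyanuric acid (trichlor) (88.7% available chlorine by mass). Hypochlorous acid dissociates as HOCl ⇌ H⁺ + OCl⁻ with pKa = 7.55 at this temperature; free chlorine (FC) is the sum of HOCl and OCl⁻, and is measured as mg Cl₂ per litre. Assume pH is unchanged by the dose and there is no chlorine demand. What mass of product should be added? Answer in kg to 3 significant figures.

Volume: 1560 m³ = 1,560,000 L.
[OCl⁻]/[HOCl] = 10^(pH − pKa) = 10^(7.51 − 7.55) = 0.912; fraction as HOCl = 1/(1 + 0.912) = 0.523.
Free chlorine required for 1.9 ppm HOCl: 1.9 / 0.523 = 3.633 ppm.
FC to add: 3.633 − 0.6 = 3.033 mg/L as Cl₂.
Cl₂ equivalent: 3.033 mg/L × 1,560,000 L = 4731 g.
Product at 88.7% available Cl: 4731 / 0.887 = 5334 g.

5.33 kg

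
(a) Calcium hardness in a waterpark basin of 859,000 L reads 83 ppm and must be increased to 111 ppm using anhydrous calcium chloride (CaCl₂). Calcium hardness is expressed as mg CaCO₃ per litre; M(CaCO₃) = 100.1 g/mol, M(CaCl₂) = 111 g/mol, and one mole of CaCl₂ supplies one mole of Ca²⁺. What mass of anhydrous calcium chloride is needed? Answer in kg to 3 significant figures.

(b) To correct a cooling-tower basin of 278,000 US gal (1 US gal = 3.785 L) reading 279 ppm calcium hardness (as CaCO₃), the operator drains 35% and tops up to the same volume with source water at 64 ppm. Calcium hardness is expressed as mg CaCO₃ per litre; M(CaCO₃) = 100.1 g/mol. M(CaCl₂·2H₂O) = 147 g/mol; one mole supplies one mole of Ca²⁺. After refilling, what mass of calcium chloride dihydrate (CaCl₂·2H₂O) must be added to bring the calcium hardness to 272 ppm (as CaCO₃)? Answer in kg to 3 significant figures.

(a) 26.7 kg; (b) 105 kg

(a) Hardness to add: (111 − 83) = 28 mg/L as CaCO₃ × 859,000 L = 24,050 g as CaCO₃.
(a) Moles of Ca²⁺ (1 mol Ca²⁺ ≡ 1 mol CaCO₃): 24,050 / 100.1 g/mol = 240.3 mol.
(a) Mass of CaCl₂: 240.3 × 111 = 26,670 g.

(b) Volume: 278,000 US gal × 3.785 L/gal = 1,052,230 L.
(b) After draining 35% and refilling: 279 × 0.65 + 64 × 0.35 = 203.75 ppm.
(b) Deficit to target: 272 − 203.75 = 68.25 mg/L.
(b) As CaCO₃: 68.25 mg/L × 1,052,230 L = 71,810 g; ÷ 100.1 = 717.4 mol Ca²⁺.
(b) Mass: 717.4 × 147 = 105,500 g.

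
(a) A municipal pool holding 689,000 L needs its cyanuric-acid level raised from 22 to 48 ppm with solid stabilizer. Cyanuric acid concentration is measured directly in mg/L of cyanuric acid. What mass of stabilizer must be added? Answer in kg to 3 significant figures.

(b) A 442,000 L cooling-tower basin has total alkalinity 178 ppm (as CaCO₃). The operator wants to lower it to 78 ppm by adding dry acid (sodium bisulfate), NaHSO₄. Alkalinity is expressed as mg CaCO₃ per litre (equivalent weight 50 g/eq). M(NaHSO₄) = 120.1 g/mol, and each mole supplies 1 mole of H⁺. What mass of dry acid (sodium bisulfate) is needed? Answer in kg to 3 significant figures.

(a) 17.9 kg; (b) 106 kg

(a) CYA to add: (48 − 22) = 26 mg/L × 689,000 L = 17,910 g cyanuric acid.

(b) Alkalinity to neutralize: (178 − 78) = 100 mg/L as CaCO₃ × 442,000 L = 44,200 g as CaCO₃.
(b) Equivalents of H⁺ required: 44,200 ÷ 50 g/eq = 884 eq = 884 mol NaHSO₄.
(b) Mass of NaHSO₄: 884 × 120.1 = 106,200 g.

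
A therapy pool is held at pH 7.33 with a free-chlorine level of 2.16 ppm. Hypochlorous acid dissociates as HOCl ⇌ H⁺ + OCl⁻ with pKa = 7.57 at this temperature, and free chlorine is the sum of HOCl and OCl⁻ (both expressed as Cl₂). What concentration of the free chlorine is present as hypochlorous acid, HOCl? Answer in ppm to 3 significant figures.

[OCl⁻]/[HOCl] = 10^(pH − pKa) = 10^(7.33 − 7.57) = 10^-0.24 = 0.5754.
Fraction as HOCl = 1 / (1 + 0.5754) = 0.6347.
HOCl = 0.6347 × 2.16 ppm = 1.371 ppm.

1.37 ppm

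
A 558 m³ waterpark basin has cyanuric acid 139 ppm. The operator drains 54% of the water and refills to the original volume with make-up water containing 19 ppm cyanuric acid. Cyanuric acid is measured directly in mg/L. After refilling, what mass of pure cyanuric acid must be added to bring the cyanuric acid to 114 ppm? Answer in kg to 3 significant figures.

22.2 kg

Volume: 558 m³ = 558,000 L.
After draining 54% and refilling: 139 × 0.46 + 19 × 0.54 = 74.2 ppm.
Deficit to target: 114 − 74.2 = 39.8 mg/L.
Mass: 39.8 mg/L × 558,000 L = 22,210 g cyanuric acid.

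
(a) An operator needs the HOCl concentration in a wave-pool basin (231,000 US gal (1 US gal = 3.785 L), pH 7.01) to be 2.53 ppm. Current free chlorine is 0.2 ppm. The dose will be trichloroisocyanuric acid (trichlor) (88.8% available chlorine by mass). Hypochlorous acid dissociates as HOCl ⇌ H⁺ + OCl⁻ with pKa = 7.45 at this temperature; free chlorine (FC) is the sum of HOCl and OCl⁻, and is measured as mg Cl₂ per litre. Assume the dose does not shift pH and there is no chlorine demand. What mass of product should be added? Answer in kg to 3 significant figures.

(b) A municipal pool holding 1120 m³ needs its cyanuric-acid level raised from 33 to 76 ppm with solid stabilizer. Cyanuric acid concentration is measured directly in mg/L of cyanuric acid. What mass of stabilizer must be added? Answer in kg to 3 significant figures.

(a) Volume: 231,000 US gal × 3.785 L/gal = 874,335 L.
(a) [OCl⁻]/[HOCl] = 10^(pH − pKa) = 10^(7.01 − 7.45) = 0.3631; fraction as HOCl = 1/(1 + 0.3631) = 0.7336.
(a) Free chlorine required for 2.53 ppm HOCl: 2.53 / 0.7336 = 3.449 ppm.
(a) FC to add: 3.449 − 0.2 = 3.249 mg/L as Cl₂.
(a) Cl₂ equivalent: 3.249 mg/L × 874,335 L = 2840 g.
(a) Product at 88.8% available Cl: 2840 / 0.888 = 3199 g.

(b) Volume: 1120 m³ = 1,120,000 L.
(b) CYA to add: (76 − 33) = 43 mg/L × 1,120,000 L = 48,160 g cyanuric acid.

(a) 3.20 kg; (b) 48.2 kg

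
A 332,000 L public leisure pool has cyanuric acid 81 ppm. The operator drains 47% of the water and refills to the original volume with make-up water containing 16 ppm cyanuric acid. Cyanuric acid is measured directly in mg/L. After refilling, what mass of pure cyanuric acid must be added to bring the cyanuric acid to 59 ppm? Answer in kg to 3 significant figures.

After draining 47% and refilling: 81 × 0.53 + 16 × 0.47 = 50.45 ppm.
Deficit to target: 59 − 50.45 = 8.55 mg/L.
Mass: 8.55 mg/L × 332,000 L = 2839 g cyanuric acid.

2.84 kg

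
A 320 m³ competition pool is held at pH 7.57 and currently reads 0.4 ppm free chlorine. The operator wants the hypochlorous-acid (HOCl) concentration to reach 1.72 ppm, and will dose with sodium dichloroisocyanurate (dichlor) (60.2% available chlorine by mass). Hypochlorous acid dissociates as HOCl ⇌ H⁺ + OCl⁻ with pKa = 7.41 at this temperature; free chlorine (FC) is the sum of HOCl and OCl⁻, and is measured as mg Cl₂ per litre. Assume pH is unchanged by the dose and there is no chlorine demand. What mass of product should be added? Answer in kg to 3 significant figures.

Volume: 320 m³ = 320,000 L.
[OCl⁻]/[HOCl] = 10^(pH − pKa) = 10^(7.57 − 7.41) = 1.445; fraction as HOCl = 1/(1 + 1.445) = 0.4089.
Free chlorine required for 1.72 ppm HOCl: 1.72 / 0.4089 = 4.206 ppm.
FC to add: 4.206 − 0.4 = 3.806 mg/L as Cl₂.
Cl₂ equivalent: 3.806 mg/L × 320,000 L = 1218 g.
Product at 60.2% available Cl: 1218 / 0.602 = 2023 g.

2.02 kg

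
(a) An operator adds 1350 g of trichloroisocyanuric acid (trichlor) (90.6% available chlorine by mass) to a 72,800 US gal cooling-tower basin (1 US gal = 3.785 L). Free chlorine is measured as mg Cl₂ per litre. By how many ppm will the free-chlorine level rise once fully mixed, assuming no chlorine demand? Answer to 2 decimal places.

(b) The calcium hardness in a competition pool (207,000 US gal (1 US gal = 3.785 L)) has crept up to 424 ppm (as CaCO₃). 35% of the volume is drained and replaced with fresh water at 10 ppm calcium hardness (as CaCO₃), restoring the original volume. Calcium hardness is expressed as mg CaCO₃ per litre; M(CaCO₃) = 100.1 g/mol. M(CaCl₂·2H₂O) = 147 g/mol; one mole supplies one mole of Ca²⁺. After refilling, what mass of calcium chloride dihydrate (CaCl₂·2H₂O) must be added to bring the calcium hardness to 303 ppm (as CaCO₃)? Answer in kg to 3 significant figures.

(a) Volume: 72,800 US gal × 3.785 L/gal = 275,548 L.
(a) Available chlorine delivered: 1350 g × 0.906 = 1223 g as Cl₂.
(a) Concentration rise: 1223 g / 275,548 L = 4.439 mg/L = 4.44 ppm.

(b) Volume: 207,000 US gal × 3.785 L/gal = 783,495 L.
(b) After draining 35% and refilling: 424 × 0.65 + 10 × 0.35 = 279.1 ppm.
(b) Deficit to target: 303 − 279.1 = 23.9 mg/L.
(b) As CaCO₃: 23.9 mg/L × 783,495 L = 18,730 g; ÷ 100.1 = 187.1 mol Ca²⁺.
(b) Mass: 187.1 × 147 = 27,500 g.

(a) 4.44 ppm; (b) 27.5 kg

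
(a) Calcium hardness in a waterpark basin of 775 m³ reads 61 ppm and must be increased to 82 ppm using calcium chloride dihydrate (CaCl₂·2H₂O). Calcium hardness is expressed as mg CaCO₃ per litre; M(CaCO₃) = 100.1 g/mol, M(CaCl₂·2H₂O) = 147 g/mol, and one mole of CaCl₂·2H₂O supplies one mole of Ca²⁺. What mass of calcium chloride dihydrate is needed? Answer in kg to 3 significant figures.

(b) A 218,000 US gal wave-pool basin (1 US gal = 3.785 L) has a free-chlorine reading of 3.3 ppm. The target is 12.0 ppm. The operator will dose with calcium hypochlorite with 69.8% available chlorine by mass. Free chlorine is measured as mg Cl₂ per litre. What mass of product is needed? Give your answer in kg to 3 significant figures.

(a) 23.9 kg; (b) 10.3 kg

(a) Volume: 775 m³ = 775,000 L.
(a) Hardness to add: (82 − 61) = 21 mg/L as CaCO₃ × 775,000 L = 16,280 g as CaCO₃.
(a) Moles of Ca²⁺ (1 mol Ca²⁺ ≡ 1 mol CaCO₃): 16,280 / 100.1 g/mol = 162.6 mol.
(a) Mass of CaCl₂·2H₂O: 162.6 × 147 = 23,900 g.

(b) Volume: 218,000 US gal × 3.785 L/gal = 825,130 L.
(b) Chlorine deficit: 12.0 − 3.3 = 8.7 ppm = 8.7 mg/L as Cl₂.
(b) Cl₂ equivalent needed: 8.7 mg/L × 825,130 L = 7,179,000 mg = 7179 g.
(b) Product at 69.8% available chlorine: 7179 / 0.698 = 10,280 g.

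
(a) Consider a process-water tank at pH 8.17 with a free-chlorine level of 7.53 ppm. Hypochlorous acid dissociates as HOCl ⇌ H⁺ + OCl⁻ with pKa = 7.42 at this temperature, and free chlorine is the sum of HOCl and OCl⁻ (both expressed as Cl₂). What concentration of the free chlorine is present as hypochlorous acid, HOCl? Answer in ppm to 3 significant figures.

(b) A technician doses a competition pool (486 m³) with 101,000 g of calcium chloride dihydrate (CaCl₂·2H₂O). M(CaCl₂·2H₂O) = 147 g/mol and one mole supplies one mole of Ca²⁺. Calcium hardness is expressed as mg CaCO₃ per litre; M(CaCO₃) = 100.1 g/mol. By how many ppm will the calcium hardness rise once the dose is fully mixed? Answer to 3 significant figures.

(a) 1.14 ppm; (b) 142 ppm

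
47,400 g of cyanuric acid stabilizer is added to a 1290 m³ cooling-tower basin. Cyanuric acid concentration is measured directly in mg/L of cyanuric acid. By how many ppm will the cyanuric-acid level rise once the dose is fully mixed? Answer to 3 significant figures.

Volume: 1290 m³ = 1,290,000 L.
Rise: 47,400 g / 1,290,000 L × 1000 = 36.74 mg/L.

36.7 ppm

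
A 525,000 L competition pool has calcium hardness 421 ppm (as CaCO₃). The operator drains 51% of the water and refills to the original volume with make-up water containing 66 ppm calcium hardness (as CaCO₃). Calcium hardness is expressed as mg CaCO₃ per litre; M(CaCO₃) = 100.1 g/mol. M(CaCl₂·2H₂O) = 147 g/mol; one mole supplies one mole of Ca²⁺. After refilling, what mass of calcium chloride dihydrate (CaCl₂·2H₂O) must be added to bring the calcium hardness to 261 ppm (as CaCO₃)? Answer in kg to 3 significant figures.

After draining 51% and refilling: 421 × 0.49 + 66 × 0.51 = 239.95 ppm.
Deficit to target: 261 − 239.95 = 21.05 mg/L.
As CaCO₃: 21.05 mg/L × 525,000 L = 11,050 g; ÷ 100.1 = 110.4 mol Ca²⁺.
Mass: 110.4 × 147 = 16,230 g.

16.2 kg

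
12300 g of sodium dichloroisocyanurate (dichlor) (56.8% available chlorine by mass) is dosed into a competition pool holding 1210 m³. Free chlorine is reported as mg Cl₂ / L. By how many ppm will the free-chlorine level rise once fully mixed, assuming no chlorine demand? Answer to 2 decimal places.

Volume: 1210 m³ = 1,210,000 L.
Available chlorine delivered: 12,300 g × 0.568 = 6986 g as Cl₂.
Concentration rise: 6986 g / 1,210,000 L = 5.774 mg/L = 5.77 ppm.

5.77 ppm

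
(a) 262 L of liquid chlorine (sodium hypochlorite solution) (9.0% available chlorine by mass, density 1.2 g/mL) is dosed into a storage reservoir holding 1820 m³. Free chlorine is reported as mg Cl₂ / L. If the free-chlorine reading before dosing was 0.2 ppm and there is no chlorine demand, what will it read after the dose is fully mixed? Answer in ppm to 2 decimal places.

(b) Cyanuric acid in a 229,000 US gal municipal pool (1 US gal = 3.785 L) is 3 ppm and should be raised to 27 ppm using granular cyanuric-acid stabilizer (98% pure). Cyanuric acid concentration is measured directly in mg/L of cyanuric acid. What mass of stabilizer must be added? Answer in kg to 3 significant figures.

(a) 15.75 ppm; (b) 21.2 kg

(a) Volume: 1820 m³ = 1,820,000 L.
(a) Mass of solution: 262 L × 1000 mL/L × 1.2 g/mL = 314,400 g.
(a) Available chlorine delivered: 314,400 g × 0.09 = 28,300 g as Cl₂.
(a) Concentration rise: 28,300 g / 1,820,000 L = 15.55 mg/L = 15.55 ppm.
(a) Final FC: 0.2 + 15.55 = 15.75 ppm.

(b) Volume: 229,000 US gal × 3.785 L/gal = 866,765 L.
(b) CYA to add: (27 − 3) = 24 mg/L × 866,765 L = 20,800 g cyanuric acid.
(b) At 98% purity: 20,800 / 0.98 = 21,230 g product.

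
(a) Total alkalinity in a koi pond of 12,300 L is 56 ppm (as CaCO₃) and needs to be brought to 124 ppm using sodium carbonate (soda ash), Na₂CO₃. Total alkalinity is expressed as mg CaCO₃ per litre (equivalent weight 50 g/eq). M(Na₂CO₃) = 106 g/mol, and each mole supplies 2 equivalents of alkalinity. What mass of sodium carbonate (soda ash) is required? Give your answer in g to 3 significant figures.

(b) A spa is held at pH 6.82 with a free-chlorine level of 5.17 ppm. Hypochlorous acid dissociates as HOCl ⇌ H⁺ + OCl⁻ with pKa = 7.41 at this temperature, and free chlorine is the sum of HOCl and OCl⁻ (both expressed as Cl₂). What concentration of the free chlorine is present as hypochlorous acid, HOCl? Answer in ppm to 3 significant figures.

(a) 887 g; (b) 4.11 ppm

(a) Alkalinity to add: (124 − 56) = 68 mg/L as CaCO₃ × 12,300 L = 836.4 g as CaCO₃.
(a) Equivalents: 836.4 g ÷ 50 g/eq = 16.73 eq.
(a) Each mole of Na₂CO₃ supplies 2 eq, so 16.73 / 2 = 8.364 mol.
(a) Mass: 8.364 mol × 106 g/mol = 886.6 g.

(b) [OCl⁻]/[HOCl] = 10^(pH − pKa) = 10^(6.82 − 7.41) = 10^-0.59 = 0.257.
(b) Fraction as HOCl = 1 / (1 + 0.257) = 0.7955.
(b) HOCl = 0.7955 × 5.17 ppm = 4.113 ppm.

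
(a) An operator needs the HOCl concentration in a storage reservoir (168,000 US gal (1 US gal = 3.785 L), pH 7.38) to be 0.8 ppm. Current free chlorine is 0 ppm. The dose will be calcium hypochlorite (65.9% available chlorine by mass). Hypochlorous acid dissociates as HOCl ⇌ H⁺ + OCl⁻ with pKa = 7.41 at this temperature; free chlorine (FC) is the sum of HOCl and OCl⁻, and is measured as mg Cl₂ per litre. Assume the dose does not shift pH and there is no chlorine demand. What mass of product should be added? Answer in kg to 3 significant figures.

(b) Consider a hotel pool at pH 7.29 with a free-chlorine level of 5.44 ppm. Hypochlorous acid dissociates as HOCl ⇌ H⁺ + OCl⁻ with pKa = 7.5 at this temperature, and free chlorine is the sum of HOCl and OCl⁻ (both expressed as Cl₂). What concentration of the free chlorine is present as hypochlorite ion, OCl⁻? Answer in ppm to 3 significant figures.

(a) Volume: 168,000 US gal × 3.785 L/gal = 635,880 L.
(a) [OCl⁻]/[HOCl] = 10^(pH − pKa) = 10^(7.38 − 7.41) = 0.9333; fraction as HOCl = 1/(1 + 0.9333) = 0.5173.
(a) Free chlorine required for 0.8 ppm HOCl: 0.8 / 0.5173 = 1.547 ppm.
(a) FC to add: 1.547 − 0 = 1.547 mg/L as Cl₂.
(a) Cl₂ equivalent: 1.547 mg/L × 635,880 L = 983.5 g.
(a) Product at 65.9% available Cl: 983.5 / 0.659 = 1492 g.

(b) [OCl⁻]/[HOCl] = 10^(pH − pKa) = 10^(7.29 − 7.5) = 10^-0.21 = 0.6166.
(b) Fraction as HOCl = 1 / (1 + 0.6166) = 0.6186.
(b) OCl⁻ = (1 − 0.6186) × 5.44 ppm = 2.075 ppm.

(a) 1.49 kg; (b) 2.07 ppm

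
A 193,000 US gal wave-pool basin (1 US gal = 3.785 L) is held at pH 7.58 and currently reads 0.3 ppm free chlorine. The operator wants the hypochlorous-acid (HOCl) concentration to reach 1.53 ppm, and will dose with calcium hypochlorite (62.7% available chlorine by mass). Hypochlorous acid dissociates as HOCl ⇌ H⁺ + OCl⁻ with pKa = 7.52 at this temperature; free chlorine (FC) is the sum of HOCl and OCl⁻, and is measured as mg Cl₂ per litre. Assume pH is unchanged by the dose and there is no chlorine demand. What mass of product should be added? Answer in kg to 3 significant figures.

Volume: 193,000 US gal × 3.785 L/gal = 730,505 L.
[OCl⁻]/[HOCl] = 10^(pH − pKa) = 10^(7.58 − 7.52) = 1.148; fraction as HOCl = 1/(1 + 1.148) = 0.4655.
Free chlorine required for 1.53 ppm HOCl: 1.53 / 0.4655 = 3.287 ppm.
FC to add: 3.287 − 0.3 = 2.987 mg/L as Cl₂.
Cl₂ equivalent: 2.987 mg/L × 730,505 L = 2182 g.
Product at 62.7% available Cl: 2182 / 0.627 = 3480 g.

3.48 kg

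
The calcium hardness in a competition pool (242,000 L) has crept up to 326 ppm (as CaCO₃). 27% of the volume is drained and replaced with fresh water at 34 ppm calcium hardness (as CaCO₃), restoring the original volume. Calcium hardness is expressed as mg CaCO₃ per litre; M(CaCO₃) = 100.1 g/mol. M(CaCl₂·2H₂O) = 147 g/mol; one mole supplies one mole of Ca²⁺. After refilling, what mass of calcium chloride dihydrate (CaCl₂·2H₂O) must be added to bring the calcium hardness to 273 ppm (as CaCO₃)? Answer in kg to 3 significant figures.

After draining 27% and refilling: 326 × 0.73 + 34 × 0.27 = 247.16 ppm.
Deficit to target: 273 − 247.16 = 25.84 mg/L.
As CaCO₃: 25.84 mg/L × 242,000 L = 6253 g; ÷ 100.1 = 62.47 mol Ca²⁺.
Mass: 62.47 × 147 = 9183 g.

9.18 kg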